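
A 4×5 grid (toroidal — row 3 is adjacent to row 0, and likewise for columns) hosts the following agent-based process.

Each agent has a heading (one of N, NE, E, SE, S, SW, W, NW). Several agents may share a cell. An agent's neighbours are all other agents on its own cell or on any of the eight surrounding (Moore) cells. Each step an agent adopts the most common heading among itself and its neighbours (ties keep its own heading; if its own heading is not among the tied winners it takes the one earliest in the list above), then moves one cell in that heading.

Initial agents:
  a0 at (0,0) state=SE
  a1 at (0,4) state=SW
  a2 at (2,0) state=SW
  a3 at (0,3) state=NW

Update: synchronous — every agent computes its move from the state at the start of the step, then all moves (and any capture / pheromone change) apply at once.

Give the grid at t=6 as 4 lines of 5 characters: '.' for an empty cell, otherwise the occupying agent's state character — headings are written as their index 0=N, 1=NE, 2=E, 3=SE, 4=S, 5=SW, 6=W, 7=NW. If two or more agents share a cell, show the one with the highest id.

t=1: a0@(1,1):SE a1@(1,3):SW a2@(3,4):SW a3@(3,2):NW
t=2: a0@(2,2):SE a1@(2,2):SW a2@(0,3):SW a3@(2,1):NW
t=3: a0@(3,3):SE a1@(3,1):SW a2@(1,2):SW a3@(1,0):NW
t=4: a0@(0,4):SE a1@(0,0):SW a2@(2,1):SW a3@(0,4):NW
t=5: a0@(1,0):SE a1@(1,4):SW a2@(3,0):SW a3@(3,3):NW
t=6: a0@(2,1):SE a1@(2,3):SW a2@(0,4):SW a3@(2,2):NW

....5
.....
.375.
.....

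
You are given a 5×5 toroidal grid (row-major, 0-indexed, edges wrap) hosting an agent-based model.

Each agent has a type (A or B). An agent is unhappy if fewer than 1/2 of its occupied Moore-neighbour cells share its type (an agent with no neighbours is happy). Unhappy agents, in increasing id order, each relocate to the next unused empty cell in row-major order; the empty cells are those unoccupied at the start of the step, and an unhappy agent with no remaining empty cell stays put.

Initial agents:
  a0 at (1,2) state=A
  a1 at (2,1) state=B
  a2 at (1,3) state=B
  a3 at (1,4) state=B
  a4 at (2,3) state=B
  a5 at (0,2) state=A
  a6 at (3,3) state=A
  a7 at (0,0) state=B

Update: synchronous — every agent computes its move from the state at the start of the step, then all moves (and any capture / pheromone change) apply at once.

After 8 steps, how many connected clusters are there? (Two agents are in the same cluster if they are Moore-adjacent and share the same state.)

t=1: a0@(0,1):A a1@(0,3):B a2@(1,3):B a3@(1,4):B a4@(2,3):B a5@(0,2):A a6@(0,4):A a7@(0,0):B
t=2: a0@(0,1):A a1@(0,3):B a2@(1,3):B a3@(1,4):B a4@(2,3):B a5@(1,0):A a6@(1,1):A a7@(1,2):B
t=3: (unchanged — steady state)

2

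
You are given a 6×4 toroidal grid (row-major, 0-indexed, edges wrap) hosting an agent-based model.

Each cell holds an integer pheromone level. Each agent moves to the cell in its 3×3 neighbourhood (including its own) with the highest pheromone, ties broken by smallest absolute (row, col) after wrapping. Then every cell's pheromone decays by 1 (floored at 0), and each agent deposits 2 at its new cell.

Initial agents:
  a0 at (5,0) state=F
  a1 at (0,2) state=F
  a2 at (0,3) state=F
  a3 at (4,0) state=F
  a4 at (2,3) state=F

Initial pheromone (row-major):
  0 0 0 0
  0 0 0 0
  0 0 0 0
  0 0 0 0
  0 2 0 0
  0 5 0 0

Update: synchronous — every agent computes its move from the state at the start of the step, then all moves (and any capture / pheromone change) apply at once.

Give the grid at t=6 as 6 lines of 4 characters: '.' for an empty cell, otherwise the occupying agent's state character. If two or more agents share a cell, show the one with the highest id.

t=1: a0@(5,1) a1@(5,1) a2@(0,0) a3@(5,1) a4@(1,0) | pheromone: 2 0 0 0 / 2 0 0 0 / 0 0 0 0 / 0 0 0 0 / 0 1 0 0 / 0 10 0 0
t=2: a0@(5,1) a1@(5,1) a2@(5,1) a3@(5,1) a4@(0,0) | pheromone: 3 0 0 0 / 1 0 0 0 / 0 0 0 0 / 0 0 0 0 / 0 0 0 0 / 0 17 0 0
t=3: a0@(5,1) a1@(5,1) a2@(5,1) a3@(5,1) a4@(5,1) | pheromone: 2 0 0 0 / 0 0 0 0 / 0 0 0 0 / 0 0 0 0 / 0 0 0 0 / 0 26 0 0
t=4: a0@(5,1) a1@(5,1) a2@(5,1) a3@(5,1) a4@(5,1) | pheromone: 1 0 0 0 / 0 0 0 0 / 0 0 0 0 / 0 0 0 0 / 0 0 0 0 / 0 35 0 0
t=5: a0@(5,1) a1@(5,1) a2@(5,1) a3@(5,1) a4@(5,1) | pheromone: 0 0 0 0 / 0 0 0 0 / 0 0 0 0 / 0 0 0 0 / 0 0 0 0 / 0 44 0 0
t=6: a0@(5,1) a1@(5,1) a2@(5,1) a3@(5,1) a4@(5,1) | pheromone: 0 0 0 0 / 0 0 0 0 / 0 0 0 0 / 0 0 0 0 / 0 0 0 0 / 0 53 0 0

....
....
....
....
....
.F..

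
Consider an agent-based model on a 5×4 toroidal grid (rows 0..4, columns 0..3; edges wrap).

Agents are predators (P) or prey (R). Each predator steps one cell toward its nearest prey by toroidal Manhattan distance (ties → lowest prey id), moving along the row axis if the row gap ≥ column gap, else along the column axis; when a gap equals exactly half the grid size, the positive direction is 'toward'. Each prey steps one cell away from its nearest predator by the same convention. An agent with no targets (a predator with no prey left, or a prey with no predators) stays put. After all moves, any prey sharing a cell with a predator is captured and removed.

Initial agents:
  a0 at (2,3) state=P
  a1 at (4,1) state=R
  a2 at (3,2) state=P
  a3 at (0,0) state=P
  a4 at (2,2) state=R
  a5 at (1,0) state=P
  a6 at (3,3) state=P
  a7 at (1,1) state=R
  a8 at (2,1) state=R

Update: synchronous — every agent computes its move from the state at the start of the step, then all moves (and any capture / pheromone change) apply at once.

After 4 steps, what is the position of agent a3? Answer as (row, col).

t=1: a0@(2,2):P a1@(0,1):R a2@(2,2):P a3@(4,0):P a4@(2,1):R a5@(1,1):P a6@(2,3):P a7@(1,2):R a8@(2,0):R
t=2: a0@(2,1):P a1@(4,1):R a2@(2,1):P a3@(0,0):P a5@(0,1):P a6@(2,0):P a7@(0,2):R
t=3: a0@(3,1):P a2@(3,1):P a3@(4,0):P a5@(4,1):P a6@(3,0):P a7@(0,3):R
t=4: a0@(4,1):P a2@(4,1):P a3@(0,0):P a5@(4,2):P a6@(4,0):P a7@(1,3):R

(0, 0)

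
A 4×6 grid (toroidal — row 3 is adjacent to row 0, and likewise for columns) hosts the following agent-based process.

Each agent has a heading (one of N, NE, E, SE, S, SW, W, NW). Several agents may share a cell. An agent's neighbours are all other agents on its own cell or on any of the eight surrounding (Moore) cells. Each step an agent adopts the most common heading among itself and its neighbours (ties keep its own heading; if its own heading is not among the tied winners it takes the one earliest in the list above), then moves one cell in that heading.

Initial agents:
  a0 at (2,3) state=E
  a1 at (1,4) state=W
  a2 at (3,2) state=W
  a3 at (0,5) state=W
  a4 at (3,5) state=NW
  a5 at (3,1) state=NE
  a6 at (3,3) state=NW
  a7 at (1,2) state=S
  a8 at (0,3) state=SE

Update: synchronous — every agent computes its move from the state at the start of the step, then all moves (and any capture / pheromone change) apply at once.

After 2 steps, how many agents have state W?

t=1: a0@(2,2):W a1@(1,3):W a2@(3,1):W a3@(0,4):W a4@(2,4):NW a5@(2,2):NE a6@(2,2):NW a7@(2,2):S a8@(0,2):W
t=2: a0@(2,1):W a1@(1,2):W a2@(3,0):W a3@(0,3):W a4@(1,3):NW a5@(2,1):W a6@(2,1):W a7@(2,1):W a8@(0,1):W

8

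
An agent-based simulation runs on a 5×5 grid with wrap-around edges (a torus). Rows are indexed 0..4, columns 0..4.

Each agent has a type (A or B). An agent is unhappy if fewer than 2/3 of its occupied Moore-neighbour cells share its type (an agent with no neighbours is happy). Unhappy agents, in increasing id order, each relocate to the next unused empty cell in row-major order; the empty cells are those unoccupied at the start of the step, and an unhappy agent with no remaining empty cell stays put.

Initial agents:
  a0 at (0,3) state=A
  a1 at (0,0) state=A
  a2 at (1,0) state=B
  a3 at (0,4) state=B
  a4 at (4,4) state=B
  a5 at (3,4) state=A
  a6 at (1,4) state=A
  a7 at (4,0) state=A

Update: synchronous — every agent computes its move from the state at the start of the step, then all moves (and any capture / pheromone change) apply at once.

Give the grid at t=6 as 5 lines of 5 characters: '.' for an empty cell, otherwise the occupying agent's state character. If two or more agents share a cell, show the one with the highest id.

A..AB
B...B
A..A.
A....
.....

t=1: a0@(0,1):A a1@(0,2):A a2@(1,1):B a3@(1,2):B a4@(1,3):B a5@(2,0):A a6@(2,1):A a7@(2,2):A
t=2: a0@(0,0):A a1@(0,3):A a2@(0,4):B a3@(1,0):B a4@(1,4):B a5@(2,3):A a6@(2,4):A a7@(3,0):A
t=3: a0@(0,1):A a1@(0,2):A a2@(1,1):B a3@(1,2):B a4@(1,3):B a5@(2,0):A a6@(2,1):A a7@(3,0):A
t=4: a0@(0,0):A a1@(0,3):A a2@(0,4):B a3@(1,0):B a4@(1,4):B a5@(2,0):A a6@(2,2):A a7@(3,0):A
t=5: a0@(0,1):A a1@(0,2):A a2@(1,1):B a3@(1,2):B a4@(1,3):B a5@(2,1):A a6@(2,2):A a7@(3,0):A
t=6: a0@(0,0):A a1@(0,3):A a2@(0,4):B a3@(1,0):B a4@(1,4):B a5@(2,0):A a6@(2,3):A a7@(3,0):A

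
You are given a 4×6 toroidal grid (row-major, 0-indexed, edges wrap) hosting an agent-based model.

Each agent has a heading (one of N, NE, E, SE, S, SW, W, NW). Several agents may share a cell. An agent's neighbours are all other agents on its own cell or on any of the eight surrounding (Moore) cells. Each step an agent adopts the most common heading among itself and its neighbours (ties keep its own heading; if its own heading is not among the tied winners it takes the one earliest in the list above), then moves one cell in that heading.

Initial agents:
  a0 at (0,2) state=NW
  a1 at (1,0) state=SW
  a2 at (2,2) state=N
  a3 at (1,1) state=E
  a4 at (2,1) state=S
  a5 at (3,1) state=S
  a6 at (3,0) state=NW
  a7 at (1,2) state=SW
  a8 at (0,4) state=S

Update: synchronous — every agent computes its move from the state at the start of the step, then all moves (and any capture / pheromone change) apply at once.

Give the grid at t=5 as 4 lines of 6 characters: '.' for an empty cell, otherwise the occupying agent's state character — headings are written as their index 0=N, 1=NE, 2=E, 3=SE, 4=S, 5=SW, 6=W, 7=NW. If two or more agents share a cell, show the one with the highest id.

t=1: a0@(3,1):NW a1@(2,5):SW a2@(3,2):S a3@(2,0):SW a4@(3,1):S a5@(0,1):S a6@(0,0):S a7@(2,1):SW a8@(1,4):S
t=2: a0@(0,1):S a1@(3,4):SW a2@(0,2):S a3@(3,5):SW a4@(0,1):S a5@(1,1):S a6@(1,0):S a7@(3,0):SW a8@(2,4):S
t=3: a0@(1,1):S a1@(0,3):SW a2@(1,2):S a3@(0,4):SW a4@(1,1):S a5@(2,1):S a6@(2,0):S a7@(0,5):SW a8@(3,3):SW
t=4: a0@(2,1):S a1@(1,2):SW a2@(2,2):S a3@(1,3):SW a4@(2,1):S a5@(3,1):S a6@(3,0):S a7@(1,4):SW a8@(0,2):SW
t=5: a0@(3,1):S a1@(2,1):SW a2@(3,2):S a3@(2,2):SW a4@(3,1):S a5@(0,1):S a6@(0,0):S a7@(2,3):SW a8@(1,1):SW

44....
.5....
.555..
.44...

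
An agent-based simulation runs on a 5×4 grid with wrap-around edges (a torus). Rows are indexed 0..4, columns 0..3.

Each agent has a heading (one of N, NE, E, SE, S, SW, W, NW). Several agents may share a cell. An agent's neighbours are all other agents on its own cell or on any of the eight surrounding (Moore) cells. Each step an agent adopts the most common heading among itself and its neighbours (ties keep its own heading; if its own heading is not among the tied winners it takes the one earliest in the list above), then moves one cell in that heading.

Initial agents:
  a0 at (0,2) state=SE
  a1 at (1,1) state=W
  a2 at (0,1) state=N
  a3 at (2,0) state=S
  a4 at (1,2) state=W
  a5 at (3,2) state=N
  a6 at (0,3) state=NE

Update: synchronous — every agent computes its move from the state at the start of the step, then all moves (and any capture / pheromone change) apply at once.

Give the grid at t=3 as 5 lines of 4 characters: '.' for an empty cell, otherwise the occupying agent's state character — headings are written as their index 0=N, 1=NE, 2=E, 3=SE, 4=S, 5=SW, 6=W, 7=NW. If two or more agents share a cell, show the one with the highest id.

t=1: a0@(0,1):W a1@(1,0):W a2@(0,0):W a3@(3,0):S a4@(1,1):W a5@(2,2):N a6@(4,0):NE
t=2: a0@(0,0):W a1@(1,3):W a2@(0,3):W a3@(4,0):S a4@(1,0):W a5@(1,2):N a6@(4,3):W
t=3: a0@(0,3):W a1@(1,2):W a2@(0,2):W a3@(4,3):W a4@(1,3):W a5@(1,1):W a6@(4,2):W

..66
.666
....
....
..66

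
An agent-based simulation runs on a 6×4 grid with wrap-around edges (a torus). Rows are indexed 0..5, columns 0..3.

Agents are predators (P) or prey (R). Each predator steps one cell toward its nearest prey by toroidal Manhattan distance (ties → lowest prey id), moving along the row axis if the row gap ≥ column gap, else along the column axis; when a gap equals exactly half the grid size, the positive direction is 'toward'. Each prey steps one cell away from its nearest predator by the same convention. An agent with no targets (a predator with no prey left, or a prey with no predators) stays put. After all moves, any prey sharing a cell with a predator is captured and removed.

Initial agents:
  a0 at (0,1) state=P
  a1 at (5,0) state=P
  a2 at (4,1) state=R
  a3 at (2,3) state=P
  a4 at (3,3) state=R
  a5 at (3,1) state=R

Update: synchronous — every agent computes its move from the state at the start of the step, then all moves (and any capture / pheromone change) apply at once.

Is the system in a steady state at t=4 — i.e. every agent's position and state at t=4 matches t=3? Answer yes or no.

t=1: a0@(5,1):P a1@(4,0):P a2@(3,1):R a3@(3,3):P a4@(4,3):R a5@(2,1):R
t=2: a0@(4,1):P a1@(4,3):P a2@(2,1):R a3@(4,3):P a4@(4,2):R a5@(1,1):R
t=3: a0@(4,2):P a1@(4,2):P a2@(1,1):R a3@(4,2):P a4@(4,3):R a5@(0,1):R
t=4: a0@(4,3):P a1@(4,3):P a2@(0,1):R a3@(4,3):P a4@(4,0):R a5@(1,1):R

no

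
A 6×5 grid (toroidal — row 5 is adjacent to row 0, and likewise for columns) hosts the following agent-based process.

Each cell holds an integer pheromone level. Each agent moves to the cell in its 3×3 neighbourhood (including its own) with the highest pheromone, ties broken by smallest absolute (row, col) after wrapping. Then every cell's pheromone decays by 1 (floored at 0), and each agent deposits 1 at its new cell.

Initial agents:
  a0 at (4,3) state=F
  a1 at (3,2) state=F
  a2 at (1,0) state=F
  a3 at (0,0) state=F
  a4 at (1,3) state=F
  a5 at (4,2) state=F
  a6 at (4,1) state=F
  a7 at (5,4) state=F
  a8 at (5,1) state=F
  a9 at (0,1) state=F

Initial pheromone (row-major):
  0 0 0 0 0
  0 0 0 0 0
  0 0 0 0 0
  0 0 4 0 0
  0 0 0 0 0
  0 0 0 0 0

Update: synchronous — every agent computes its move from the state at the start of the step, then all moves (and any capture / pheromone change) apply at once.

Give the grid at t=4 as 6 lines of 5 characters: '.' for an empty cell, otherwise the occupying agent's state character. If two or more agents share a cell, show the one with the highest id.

t=1: a0@(3,2) a1@(3,2) a2@(0,0) a3@(0,0) a4@(0,2) a5@(3,2) a6@(3,2) a7@(0,0) a8@(0,0) a9@(0,0) | pheromone: 5 0 1 0 0 / 0 0 0 0 0 / 0 0 0 0 0 / 0 0 7 0 0 / 0 0 0 0 0 / 0 0 0 0 0
t=2: a0@(3,2) a1@(3,2) a2@(0,0) a3@(0,0) a4@(0,2) a5@(3,2) a6@(3,2) a7@(0,0) a8@(0,0) a9@(0,0) | pheromone: 9 0 1 0 0 / 0 0 0 0 0 / 0 0 0 0 0 / 0 0 10 0 0 / 0 0 0 0 0 / 0 0 0 0 0
t=3: a0@(3,2) a1@(3,2) a2@(0,0) a3@(0,0) a4@(0,2) a5@(3,2) a6@(3,2) a7@(0,0) a8@(0,0) a9@(0,0) | pheromone: 13 0 1 0 0 / 0 0 0 0 0 / 0 0 0 0 0 / 0 0 13 0 0 / 0 0 0 0 0 / 0 0 0 0 0
t=4: a0@(3,2) a1@(3,2) a2@(0,0) a3@(0,0) a4@(0,2) a5@(3,2) a6@(3,2) a7@(0,0) a8@(0,0) a9@(0,0) | pheromone: 17 0 1 0 0 / 0 0 0 0 0 / 0 0 0 0 0 / 0 0 16 0 0 / 0 0 0 0 0 / 0 0 0 0 0

F.F..
.....
.....
..F..
.....
.....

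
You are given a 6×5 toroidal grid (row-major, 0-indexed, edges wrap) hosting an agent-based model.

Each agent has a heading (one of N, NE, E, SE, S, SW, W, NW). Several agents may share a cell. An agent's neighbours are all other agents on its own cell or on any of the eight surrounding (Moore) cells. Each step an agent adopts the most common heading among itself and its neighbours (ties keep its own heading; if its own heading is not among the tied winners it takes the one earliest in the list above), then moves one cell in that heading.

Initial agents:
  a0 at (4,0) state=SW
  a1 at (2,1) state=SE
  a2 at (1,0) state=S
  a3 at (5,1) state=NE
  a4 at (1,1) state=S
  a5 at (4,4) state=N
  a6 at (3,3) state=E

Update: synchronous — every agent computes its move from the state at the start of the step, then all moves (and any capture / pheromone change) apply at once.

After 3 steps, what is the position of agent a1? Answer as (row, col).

(5, 1)

t=1: a0@(5,4):SW a1@(3,1):S a2@(2,0):S a3@(4,2):NE a4@(2,1):S a5@(3,4):N a6@(3,4):E
t=2: a0@(0,3):SW a1@(4,1):S a2@(3,0):S a3@(3,3):NE a4@(3,1):S a5@(2,4):N a6@(3,0):E
t=3: a0@(1,2):SW a1@(5,1):S a2@(4,0):S a3@(2,4):NE a4@(4,1):S a5@(1,4):N a6@(4,0):S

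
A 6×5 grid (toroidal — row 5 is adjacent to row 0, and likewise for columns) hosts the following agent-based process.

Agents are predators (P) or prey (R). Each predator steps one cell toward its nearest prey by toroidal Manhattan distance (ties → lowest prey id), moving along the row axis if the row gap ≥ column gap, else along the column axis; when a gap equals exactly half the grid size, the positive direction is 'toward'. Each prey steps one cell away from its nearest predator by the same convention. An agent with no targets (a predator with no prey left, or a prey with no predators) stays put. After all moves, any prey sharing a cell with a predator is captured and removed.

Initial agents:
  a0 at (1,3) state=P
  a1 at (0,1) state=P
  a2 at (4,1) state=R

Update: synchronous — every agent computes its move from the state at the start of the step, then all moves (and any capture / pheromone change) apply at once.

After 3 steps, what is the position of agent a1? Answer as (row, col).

t=1: a0@(2,3):P a1@(5,1):P a2@(3,1):R
t=2: a0@(2,2):P a1@(4,1):P a2@(2,1):R
t=3: a0@(2,1):P a1@(3,1):P a2@(2,0):R

(3, 1)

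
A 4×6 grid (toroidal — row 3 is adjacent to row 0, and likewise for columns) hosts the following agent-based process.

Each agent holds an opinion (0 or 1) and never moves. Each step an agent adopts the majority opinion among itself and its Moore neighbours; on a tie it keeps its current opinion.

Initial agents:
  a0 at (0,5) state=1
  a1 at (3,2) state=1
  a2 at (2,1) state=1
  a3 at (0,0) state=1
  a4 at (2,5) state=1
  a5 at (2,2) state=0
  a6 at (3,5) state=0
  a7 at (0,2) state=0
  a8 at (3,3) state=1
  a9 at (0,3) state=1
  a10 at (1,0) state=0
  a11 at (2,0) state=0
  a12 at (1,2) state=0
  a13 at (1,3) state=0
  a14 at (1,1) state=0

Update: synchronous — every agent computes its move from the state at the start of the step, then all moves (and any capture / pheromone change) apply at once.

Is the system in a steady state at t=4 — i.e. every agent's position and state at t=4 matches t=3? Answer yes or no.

t=1: a0@(0,5):1 a1@(3,2):1 a2@(2,1):0 a3@(0,0):0 a4@(2,5):0 a5@(2,2):0 a6@(3,5):1 a7@(0,2):0 a8@(3,3):1 a9@(0,3):1 a10@(1,0):1 a11@(2,0):0 a12@(1,2):0 a13@(1,3):0 a14@(1,1):0
t=2: a0@(0,5):1 a1@(3,2):1 a2@(2,1):0 a3@(0,0):1 a4@(2,5):0 a5@(2,2):0 a6@(3,5):0 a7@(0,2):0 a8@(3,3):1 a9@(0,3):1 a10@(1,0):0 a11@(2,0):0 a12@(1,2):0 a13@(1,3):0 a14@(1,1):0
t=3: a0@(0,5):1 a1@(3,2):1 a2@(2,1):0 a3@(0,0):0 a4@(2,5):0 a5@(2,2):0 a6@(3,5):0 a7@(0,2):0 a8@(3,3):1 a9@(0,3):1 a10@(1,0):0 a11@(2,0):0 a12@(1,2):0 a13@(1,3):0 a14@(1,1):0
t=4: a0@(0,5):0 a1@(3,2):1 a2@(2,1):0 a3@(0,0):0 a4@(2,5):0 a5@(2,2):0 a6@(3,5):0 a7@(0,2):0 a8@(3,3):1 a9@(0,3):1 a10@(1,0):0 a11@(2,0):0 a12@(1,2):0 a13@(1,3):0 a14@(1,1):0

no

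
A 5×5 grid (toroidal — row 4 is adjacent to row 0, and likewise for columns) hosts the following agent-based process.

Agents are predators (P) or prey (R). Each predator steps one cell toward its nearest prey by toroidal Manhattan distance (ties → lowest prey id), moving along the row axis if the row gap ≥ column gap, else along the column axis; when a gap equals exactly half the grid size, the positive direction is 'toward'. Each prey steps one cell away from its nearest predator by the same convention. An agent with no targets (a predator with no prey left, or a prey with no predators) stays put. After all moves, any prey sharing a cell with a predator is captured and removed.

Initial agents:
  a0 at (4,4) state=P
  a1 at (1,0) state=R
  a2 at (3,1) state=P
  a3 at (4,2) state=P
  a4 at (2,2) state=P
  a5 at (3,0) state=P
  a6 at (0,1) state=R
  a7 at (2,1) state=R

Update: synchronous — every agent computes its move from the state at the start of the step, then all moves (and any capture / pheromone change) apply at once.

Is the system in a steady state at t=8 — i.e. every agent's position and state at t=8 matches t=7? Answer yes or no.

t=1: a0@(0,4):P a1@(0,0):R a2@(2,1):P a3@(0,2):P a4@(2,1):P a5@(2,0):P a6@(1,1):R a7@(1,1):R
t=2: a0@(0,0):P a2@(1,1):P a3@(0,1):P a4@(1,1):P a5@(1,0):P
t=3: (unchanged — steady state)

yes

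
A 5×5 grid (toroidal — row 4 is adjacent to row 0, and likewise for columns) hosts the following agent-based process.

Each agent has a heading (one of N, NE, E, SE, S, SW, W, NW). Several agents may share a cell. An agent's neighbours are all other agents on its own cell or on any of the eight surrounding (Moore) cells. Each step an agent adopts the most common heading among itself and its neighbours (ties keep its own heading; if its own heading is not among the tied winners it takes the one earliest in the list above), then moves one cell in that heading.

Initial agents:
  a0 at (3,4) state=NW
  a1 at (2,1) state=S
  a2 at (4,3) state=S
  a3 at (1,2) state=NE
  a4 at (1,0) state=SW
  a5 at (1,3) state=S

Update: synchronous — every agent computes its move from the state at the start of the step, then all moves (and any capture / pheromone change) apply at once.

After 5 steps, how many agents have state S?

6

t=1: a0@(2,3):NW a1@(3,1):S a2@(0,3):S a3@(2,2):S a4@(2,4):SW a5@(2,3):S
t=2: a0@(3,3):S a1@(4,1):S a2@(1,3):S a3@(3,2):S a4@(3,3):SW a5@(3,3):S
t=3: a0@(4,3):S a1@(0,1):S a2@(2,3):S a3@(4,2):S a4@(4,3):S a5@(4,3):S
t=4: a0@(0,3):S a1@(1,1):S a2@(3,3):S a3@(0,2):S a4@(0,3):S a5@(0,3):S
t=5: a0@(1,3):S a1@(2,1):S a2@(4,3):S a3@(1,2):S a4@(1,3):S a5@(1,3):S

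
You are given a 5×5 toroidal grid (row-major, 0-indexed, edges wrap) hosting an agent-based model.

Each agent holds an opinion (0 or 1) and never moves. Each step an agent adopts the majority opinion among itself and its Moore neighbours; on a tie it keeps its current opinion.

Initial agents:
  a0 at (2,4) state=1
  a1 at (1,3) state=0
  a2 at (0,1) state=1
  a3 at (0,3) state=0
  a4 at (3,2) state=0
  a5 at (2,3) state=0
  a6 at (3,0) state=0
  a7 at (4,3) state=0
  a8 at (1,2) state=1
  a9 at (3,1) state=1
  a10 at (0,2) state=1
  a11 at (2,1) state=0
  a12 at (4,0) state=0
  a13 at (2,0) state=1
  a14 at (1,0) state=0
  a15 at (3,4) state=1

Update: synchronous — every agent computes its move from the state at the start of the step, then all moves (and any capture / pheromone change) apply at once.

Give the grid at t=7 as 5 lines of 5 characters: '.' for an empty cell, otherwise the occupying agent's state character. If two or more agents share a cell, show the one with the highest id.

t=1: a0@(2,4):0 a1@(1,3):0 a2@(0,1):1 a3@(0,3):0 a4@(3,2):0 a5@(2,3):0 a6@(3,0):1 a7@(4,3):0 a8@(1,2):0 a9@(3,1):0 a10@(0,2):1 a11@(2,1):0 a12@(4,0):1 a13@(2,0):1 a14@(1,0):1 a15@(3,4):0
t=2: a0@(2,4):0 a1@(1,3):0 a2@(0,1):1 a3@(0,3):0 a4@(3,2):0 a5@(2,3):0 a6@(3,0):0 a7@(4,3):0 a8@(1,2):0 a9@(3,1):0 a10@(0,2):0 a11@(2,1):0 a12@(4,0):1 a13@(2,0):0 a14@(1,0):1 a15@(3,4):0
t=3: a0@(2,4):0 a1@(1,3):0 a2@(0,1):1 a3@(0,3):0 a4@(3,2):0 a5@(2,3):0 a6@(3,0):0 a7@(4,3):0 a8@(1,2):0 a9@(3,1):0 a10@(0,2):0 a11@(2,1):0 a12@(4,0):0 a13@(2,0):0 a14@(1,0):0 a15@(3,4):0
t=4: a0@(2,4):0 a1@(1,3):0 a2@(0,1):0 a3@(0,3):0 a4@(3,2):0 a5@(2,3):0 a6@(3,0):0 a7@(4,3):0 a8@(1,2):0 a9@(3,1):0 a10@(0,2):0 a11@(2,1):0 a12@(4,0):0 a13@(2,0):0 a14@(1,0):0 a15@(3,4):0
t=5: (unchanged — steady state)

.000.
0.00.
00.00
000.0
0..0.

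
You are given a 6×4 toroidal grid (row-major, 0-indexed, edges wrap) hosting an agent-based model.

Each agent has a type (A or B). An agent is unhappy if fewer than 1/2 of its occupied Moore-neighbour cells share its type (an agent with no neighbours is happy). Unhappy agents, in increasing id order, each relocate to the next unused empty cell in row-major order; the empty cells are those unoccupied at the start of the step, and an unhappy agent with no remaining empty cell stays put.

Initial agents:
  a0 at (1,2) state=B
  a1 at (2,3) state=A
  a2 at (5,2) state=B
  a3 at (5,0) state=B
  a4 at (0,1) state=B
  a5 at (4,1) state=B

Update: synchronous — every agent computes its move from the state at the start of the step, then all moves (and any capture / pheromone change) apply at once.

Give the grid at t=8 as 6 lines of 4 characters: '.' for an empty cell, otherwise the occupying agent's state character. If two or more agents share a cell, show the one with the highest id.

t=1: a0@(1,2):B a1@(0,0):A a2@(5,2):B a3@(5,0):B a4@(0,1):B a5@(4,1):B
t=2: a0@(1,2):B a1@(0,2):A a2@(5,2):B a3@(5,0):B a4@(0,1):B a5@(4,1):B
t=3: a0@(1,2):B a1@(0,0):A a2@(5,2):B a3@(5,0):B a4@(0,1):B a5@(4,1):B
t=4: a0@(1,2):B a1@(0,2):A a2@(5,2):B a3@(5,0):B a4@(0,1):B a5@(4,1):B
t=5: a0@(1,2):B a1@(0,0):A a2@(5,2):B a3@(5,0):B a4@(0,1):B a5@(4,1):B
t=6: a0@(1,2):B a1@(0,2):A a2@(5,2):B a3@(5,0):B a4@(0,1):B a5@(4,1):B
t=7: a0@(1,2):B a1@(0,0):A a2@(5,2):B a3@(5,0):B a4@(0,1):B a5@(4,1):B
t=8: a0@(1,2):B a1@(0,2):A a2@(5,2):B a3@(5,0):B a4@(0,1):B a5@(4,1):B

.BA.
..B.
....
....
.B..
B.B.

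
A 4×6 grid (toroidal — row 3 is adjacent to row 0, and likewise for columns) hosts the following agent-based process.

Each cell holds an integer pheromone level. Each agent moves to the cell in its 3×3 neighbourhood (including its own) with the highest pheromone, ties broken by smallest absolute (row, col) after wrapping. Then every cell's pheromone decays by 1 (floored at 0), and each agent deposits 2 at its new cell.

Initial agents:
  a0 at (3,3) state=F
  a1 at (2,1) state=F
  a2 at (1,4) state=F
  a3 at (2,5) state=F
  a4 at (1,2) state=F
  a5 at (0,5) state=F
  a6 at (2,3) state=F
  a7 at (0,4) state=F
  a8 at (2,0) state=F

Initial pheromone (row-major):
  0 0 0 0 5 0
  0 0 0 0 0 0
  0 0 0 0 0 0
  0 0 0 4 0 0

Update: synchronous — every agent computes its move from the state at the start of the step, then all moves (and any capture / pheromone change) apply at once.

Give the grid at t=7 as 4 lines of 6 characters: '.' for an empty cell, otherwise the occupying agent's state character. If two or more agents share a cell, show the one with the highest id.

t=1: a0@(0,4) a1@(1,0) a2@(0,4) a3@(1,0) a4@(0,1) a5@(0,4) a6@(3,3) a7@(0,4) a8@(1,0) | pheromone: 0 2 0 0 12 0 / 6 0 0 0 0 0 / 0 0 0 0 0 0 / 0 0 0 5 0 0
t=2: a0@(0,4) a1@(1,0) a2@(0,4) a3@(1,0) a4@(1,0) a5@(0,4) a6@(0,4) a7@(0,4) a8@(1,0) | pheromone: 0 1 0 0 21 0 / 13 0 0 0 0 0 / 0 0 0 0 0 0 / 0 0 0 4 0 0
t=3: a0@(0,4) a1@(1,0) a2@(0,4) a3@(1,0) a4@(1,0) a5@(0,4) a6@(0,4) a7@(0,4) a8@(1,0) | pheromone: 0 0 0 0 30 0 / 20 0 0 0 0 0 / 0 0 0 0 0 0 / 0 0 0 3 0 0
t=4: a0@(0,4) a1@(1,0) a2@(0,4) a3@(1,0) a4@(1,0) a5@(0,4) a6@(0,4) a7@(0,4) a8@(1,0) | pheromone: 0 0 0 0 39 0 / 27 0 0 0 0 0 / 0 0 0 0 0 0 / 0 0 0 2 0 0
t=5: a0@(0,4) a1@(1,0) a2@(0,4) a3@(1,0) a4@(1,0) a5@(0,4) a6@(0,4) a7@(0,4) a8@(1,0) | pheromone: 0 0 0 0 48 0 / 34 0 0 0 0 0 / 0 0 0 0 0 0 / 0 0 0 1 0 0
t=6: a0@(0,4) a1@(1,0) a2@(0,4) a3@(1,0) a4@(1,0) a5@(0,4) a6@(0,4) a7@(0,4) a8@(1,0) | pheromone: 0 0 0 0 57 0 / 41 0 0 0 0 0 / 0 0 0 0 0 0 / 0 0 0 0 0 0
t=7: a0@(0,4) a1@(1,0) a2@(0,4) a3@(1,0) a4@(1,0) a5@(0,4) a6@(0,4) a7@(0,4) a8@(1,0) | pheromone: 0 0 0 0 66 0 / 48 0 0 0 0 0 / 0 0 0 0 0 0 / 0 0 0 0 0 0

....F.
F.....
......
......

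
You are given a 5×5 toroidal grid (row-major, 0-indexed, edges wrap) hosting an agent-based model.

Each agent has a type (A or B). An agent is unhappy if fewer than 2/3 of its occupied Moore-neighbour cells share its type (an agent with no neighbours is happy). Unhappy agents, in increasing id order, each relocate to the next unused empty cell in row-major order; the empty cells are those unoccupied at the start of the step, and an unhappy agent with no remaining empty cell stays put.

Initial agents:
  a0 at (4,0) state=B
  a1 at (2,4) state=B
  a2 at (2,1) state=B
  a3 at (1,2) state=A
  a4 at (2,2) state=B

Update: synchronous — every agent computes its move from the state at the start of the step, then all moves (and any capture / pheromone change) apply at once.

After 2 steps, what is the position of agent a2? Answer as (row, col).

t=1: a0@(4,0):B a1@(2,4):B a2@(0,0):B a3@(0,1):A a4@(0,2):B
t=2: a0@(0,3):B a1@(2,4):B a2@(0,4):B a3@(1,0):A a4@(1,1):B

(0, 4)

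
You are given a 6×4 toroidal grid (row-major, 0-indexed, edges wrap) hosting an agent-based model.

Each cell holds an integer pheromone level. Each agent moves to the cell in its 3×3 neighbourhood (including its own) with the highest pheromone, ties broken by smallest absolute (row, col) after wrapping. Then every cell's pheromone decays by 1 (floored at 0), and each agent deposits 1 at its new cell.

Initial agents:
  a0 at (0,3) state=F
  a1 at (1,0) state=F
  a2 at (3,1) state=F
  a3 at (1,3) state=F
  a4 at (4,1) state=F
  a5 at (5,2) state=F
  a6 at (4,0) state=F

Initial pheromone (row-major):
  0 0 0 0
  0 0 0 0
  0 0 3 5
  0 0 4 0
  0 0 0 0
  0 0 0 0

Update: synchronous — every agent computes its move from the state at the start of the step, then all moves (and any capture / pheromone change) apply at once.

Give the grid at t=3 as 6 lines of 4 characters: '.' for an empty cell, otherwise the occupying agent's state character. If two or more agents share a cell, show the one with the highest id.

F...
....
...F
....
....
....

t=1: a0@(0,0) a1@(2,3) a2@(3,2) a3@(2,3) a4@(3,2) a5@(0,1) a6@(3,0) | pheromone: 1 1 0 0 / 0 0 0 0 / 0 0 2 6 / 1 0 5 0 / 0 0 0 0 / 0 0 0 0
t=2: a0@(0,0) a1@(2,3) a2@(2,3) a3@(2,3) a4@(2,3) a5@(0,0) a6@(2,3) | pheromone: 2 0 0 0 / 0 0 0 0 / 0 0 1 10 / 0 0 4 0 / 0 0 0 0 / 0 0 0 0
t=3: a0@(0,0) a1@(2,3) a2@(2,3) a3@(2,3) a4@(2,3) a5@(0,0) a6@(2,3) | pheromone: 3 0 0 0 / 0 0 0 0 / 0 0 0 14 / 0 0 3 0 / 0 0 0 0 / 0 0 0 0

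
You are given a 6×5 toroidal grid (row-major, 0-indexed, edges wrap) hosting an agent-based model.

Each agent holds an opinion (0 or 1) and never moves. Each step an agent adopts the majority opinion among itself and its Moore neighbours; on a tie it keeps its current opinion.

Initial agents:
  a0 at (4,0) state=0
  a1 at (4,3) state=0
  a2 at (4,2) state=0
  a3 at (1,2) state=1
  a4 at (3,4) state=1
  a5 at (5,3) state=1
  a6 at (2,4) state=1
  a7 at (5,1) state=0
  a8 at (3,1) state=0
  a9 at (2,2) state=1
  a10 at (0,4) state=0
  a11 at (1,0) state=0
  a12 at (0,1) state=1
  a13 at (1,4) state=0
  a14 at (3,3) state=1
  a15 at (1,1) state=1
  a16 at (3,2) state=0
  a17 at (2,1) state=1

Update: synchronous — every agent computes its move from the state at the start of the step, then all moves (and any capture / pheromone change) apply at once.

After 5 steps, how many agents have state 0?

t=1: a0@(4,0):0 a1@(4,3):0 a2@(4,2):0 a3@(1,2):1 a4@(3,4):1 a5@(5,3):0 a6@(2,4):1 a7@(5,1):0 a8@(3,1):0 a9@(2,2):1 a10@(0,4):0 a11@(1,0):1 a12@(0,1):1 a13@(1,4):0 a14@(3,3):1 a15@(1,1):1 a16@(3,2):0 a17@(2,1):1
t=2: (unchanged — steady state)

9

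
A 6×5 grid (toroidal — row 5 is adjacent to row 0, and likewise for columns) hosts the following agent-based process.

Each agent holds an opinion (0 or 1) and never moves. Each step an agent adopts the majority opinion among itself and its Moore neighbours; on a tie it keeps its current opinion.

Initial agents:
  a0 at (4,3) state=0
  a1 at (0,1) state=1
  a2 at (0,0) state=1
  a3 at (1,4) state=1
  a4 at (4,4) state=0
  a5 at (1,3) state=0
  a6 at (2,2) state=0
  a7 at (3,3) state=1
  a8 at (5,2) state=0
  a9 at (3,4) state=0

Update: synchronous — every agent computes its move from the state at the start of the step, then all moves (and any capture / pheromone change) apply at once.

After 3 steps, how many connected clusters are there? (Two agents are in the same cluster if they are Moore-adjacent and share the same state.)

t=1: a0@(4,3):0 a1@(0,1):1 a2@(0,0):1 a3@(1,4):1 a4@(4,4):0 a5@(1,3):0 a6@(2,2):0 a7@(3,3):0 a8@(5,2):0 a9@(3,4):0
t=2: (unchanged — steady state)

2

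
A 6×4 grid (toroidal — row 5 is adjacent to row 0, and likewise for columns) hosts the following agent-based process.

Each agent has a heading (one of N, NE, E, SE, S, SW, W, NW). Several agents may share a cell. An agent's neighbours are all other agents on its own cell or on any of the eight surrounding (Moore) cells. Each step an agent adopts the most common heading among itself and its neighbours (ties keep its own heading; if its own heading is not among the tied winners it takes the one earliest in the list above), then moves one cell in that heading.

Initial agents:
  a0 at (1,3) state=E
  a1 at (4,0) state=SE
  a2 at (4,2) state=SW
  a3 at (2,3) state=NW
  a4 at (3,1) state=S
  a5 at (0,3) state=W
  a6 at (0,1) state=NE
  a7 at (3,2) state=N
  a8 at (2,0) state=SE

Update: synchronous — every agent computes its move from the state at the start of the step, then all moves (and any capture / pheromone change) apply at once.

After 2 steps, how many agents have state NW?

1

t=1: a0@(1,0):E a1@(5,1):SE a2@(5,1):SW a3@(1,2):NW a4@(4,2):SE a5@(0,2):W a6@(5,2):NE a7@(2,2):N a8@(3,1):SE
t=2: a0@(1,1):E a1@(0,2):SE a2@(0,2):SE a3@(0,1):NW a4@(5,3):SE a5@(0,1):W a6@(0,3):SE a7@(1,2):N a8@(4,2):SE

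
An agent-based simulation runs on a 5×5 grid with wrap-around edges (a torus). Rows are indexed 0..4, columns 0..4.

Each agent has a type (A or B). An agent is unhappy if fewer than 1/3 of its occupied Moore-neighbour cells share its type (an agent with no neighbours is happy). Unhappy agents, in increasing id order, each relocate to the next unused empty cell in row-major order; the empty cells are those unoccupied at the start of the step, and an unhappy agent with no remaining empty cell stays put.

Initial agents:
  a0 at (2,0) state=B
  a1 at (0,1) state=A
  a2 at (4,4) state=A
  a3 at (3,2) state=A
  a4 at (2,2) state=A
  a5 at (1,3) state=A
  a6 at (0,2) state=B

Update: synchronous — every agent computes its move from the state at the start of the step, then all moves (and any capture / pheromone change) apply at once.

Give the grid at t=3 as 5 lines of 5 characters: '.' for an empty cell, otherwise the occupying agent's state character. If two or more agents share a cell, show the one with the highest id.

t=1: a0@(2,0):B a1@(0,0):A a2@(4,4):A a3@(3,2):A a4@(2,2):A a5@(1,3):A a6@(0,3):B
t=2: a0@(2,0):B a1@(0,0):A a2@(4,4):A a3@(3,2):A a4@(2,2):A a5@(1,3):A a6@(0,1):B
t=3: a0@(2,0):B a1@(0,0):A a2@(4,4):A a3@(3,2):A a4@(2,2):A a5@(1,3):A a6@(0,2):B

A.B..
...A.
B.A..
..A..
....A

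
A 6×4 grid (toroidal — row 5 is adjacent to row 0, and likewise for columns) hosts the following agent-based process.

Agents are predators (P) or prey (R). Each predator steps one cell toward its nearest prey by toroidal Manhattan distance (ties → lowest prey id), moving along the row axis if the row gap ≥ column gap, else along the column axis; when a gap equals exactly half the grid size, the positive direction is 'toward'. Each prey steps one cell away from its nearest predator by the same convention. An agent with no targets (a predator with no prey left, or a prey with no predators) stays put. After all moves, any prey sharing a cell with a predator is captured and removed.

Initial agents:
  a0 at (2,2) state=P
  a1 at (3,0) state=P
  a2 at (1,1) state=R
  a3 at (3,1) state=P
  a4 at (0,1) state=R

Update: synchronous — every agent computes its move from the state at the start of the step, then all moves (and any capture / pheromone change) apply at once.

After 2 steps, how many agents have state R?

2

t=1: a0@(1,2):P a1@(2,0):P a2@(0,1):R a3@(2,1):P a4@(5,1):R
t=2: a0@(0,2):P a1@(1,0):P a2@(5,1):R a3@(1,1):P a4@(4,1):R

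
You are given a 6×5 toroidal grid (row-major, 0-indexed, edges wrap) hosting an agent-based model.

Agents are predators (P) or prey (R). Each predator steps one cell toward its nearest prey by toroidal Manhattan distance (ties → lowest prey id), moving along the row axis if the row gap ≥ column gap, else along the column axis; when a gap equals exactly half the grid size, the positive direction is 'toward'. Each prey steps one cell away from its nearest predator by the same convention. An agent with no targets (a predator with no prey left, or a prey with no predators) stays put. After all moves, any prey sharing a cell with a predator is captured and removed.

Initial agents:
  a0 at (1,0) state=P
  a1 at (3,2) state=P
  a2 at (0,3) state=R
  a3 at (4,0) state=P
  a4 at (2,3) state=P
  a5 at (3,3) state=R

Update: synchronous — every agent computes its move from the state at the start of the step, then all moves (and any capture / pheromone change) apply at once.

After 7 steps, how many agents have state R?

2

t=1: a0@(1,4):P a1@(3,3):P a2@(5,3):R a3@(4,4):P a4@(3,3):P a5@(3,4):R
t=2: a0@(2,4):P a1@(3,4):P a2@(0,3):R a3@(3,4):P a4@(3,4):P a5@(3,0):R
t=3: a0@(3,4):P a1@(3,0):P a2@(5,3):R a3@(3,0):P a4@(3,0):P a5@(3,1):R
t=4: a0@(3,0):P a1@(3,1):P a2@(0,3):R a3@(3,1):P a4@(3,1):P a5@(3,2):R
t=5: a0@(3,1):P a1@(3,2):P a2@(5,3):R a3@(3,2):P a4@(3,2):P a5@(3,3):R
t=6: a0@(3,2):P a1@(3,3):P a2@(0,3):R a3@(3,3):P a4@(3,3):P a5@(3,4):R
t=7: a0@(3,3):P a1@(3,4):P a2@(5,3):R a3@(3,4):P a4@(3,4):P a5@(3,0):R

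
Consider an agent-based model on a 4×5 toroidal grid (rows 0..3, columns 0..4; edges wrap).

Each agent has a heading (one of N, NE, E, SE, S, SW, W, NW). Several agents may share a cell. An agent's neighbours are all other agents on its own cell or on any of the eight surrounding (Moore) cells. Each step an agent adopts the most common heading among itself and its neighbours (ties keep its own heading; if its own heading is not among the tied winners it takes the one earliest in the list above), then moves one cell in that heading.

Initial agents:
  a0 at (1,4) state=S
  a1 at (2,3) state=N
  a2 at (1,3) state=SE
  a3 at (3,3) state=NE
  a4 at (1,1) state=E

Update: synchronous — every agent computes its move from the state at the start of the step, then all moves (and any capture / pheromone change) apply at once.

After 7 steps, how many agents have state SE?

t=1: a0@(2,4):S a1@(1,3):N a2@(2,4):SE a3@(2,4):NE a4@(1,2):E
t=2: a0@(3,4):S a1@(0,3):N a2@(3,0):SE a3@(1,0):NE a4@(1,3):E
t=3: a0@(0,4):S a1@(3,3):N a2@(0,1):SE a3@(0,1):NE a4@(1,4):E
t=4: a0@(1,4):S a1@(2,3):N a2@(1,2):SE a3@(3,2):NE a4@(1,0):E
t=5: a0@(2,4):S a1@(1,3):N a2@(2,3):SE a3@(2,3):NE a4@(1,1):E
t=6: a0@(3,4):S a1@(0,3):N a2@(3,4):SE a3@(1,4):NE a4@(1,2):E
t=7: a0@(0,4):S a1@(3,3):N a2@(0,0):SE a3@(0,0):NE a4@(1,3):E

1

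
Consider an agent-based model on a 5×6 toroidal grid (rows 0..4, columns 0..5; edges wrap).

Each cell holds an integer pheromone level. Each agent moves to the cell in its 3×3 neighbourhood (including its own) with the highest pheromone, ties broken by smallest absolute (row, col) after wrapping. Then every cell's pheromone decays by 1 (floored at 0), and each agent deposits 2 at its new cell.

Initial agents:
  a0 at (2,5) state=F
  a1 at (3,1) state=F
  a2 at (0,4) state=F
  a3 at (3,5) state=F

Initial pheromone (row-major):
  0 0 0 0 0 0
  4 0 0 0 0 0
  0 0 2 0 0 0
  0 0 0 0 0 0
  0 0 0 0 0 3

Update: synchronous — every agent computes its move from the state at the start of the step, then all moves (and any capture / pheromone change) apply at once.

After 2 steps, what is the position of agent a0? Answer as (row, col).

(1, 0)

t=1: a0@(1,0) a1@(2,2) a2@(4,5) a3@(4,5) | pheromone: 0 0 0 0 0 0 / 5 0 0 0 0 0 / 0 0 3 0 0 0 / 0 0 0 0 0 0 / 0 0 0 0 0 6
t=2: a0@(1,0) a1@(2,2) a2@(4,5) a3@(4,5) | pheromone: 0 0 0 0 0 0 / 6 0 0 0 0 0 / 0 0 4 0 0 0 / 0 0 0 0 0 0 / 0 0 0 0 0 9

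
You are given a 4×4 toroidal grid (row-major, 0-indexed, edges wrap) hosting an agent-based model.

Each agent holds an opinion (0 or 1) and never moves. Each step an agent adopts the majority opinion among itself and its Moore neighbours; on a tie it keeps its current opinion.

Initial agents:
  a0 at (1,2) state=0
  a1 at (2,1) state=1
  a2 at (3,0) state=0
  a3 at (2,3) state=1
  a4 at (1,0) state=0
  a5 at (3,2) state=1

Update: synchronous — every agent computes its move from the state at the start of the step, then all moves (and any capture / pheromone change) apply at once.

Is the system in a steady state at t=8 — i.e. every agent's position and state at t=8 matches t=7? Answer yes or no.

no

t=1: a0@(1,2):1 a1@(2,1):0 a2@(3,0):1 a3@(2,3):0 a4@(1,0):1 a5@(3,2):1
t=2: a0@(1,2):0 a1@(2,1):1 a2@(3,0):0 a3@(2,3):1 a4@(1,0):0 a5@(3,2):0
t=3: a0@(1,2):1 a1@(2,1):0 a2@(3,0):1 a3@(2,3):0 a4@(1,0):1 a5@(3,2):1
t=4: a0@(1,2):0 a1@(2,1):1 a2@(3,0):0 a3@(2,3):1 a4@(1,0):0 a5@(3,2):0
t=5: a0@(1,2):1 a1@(2,1):0 a2@(3,0):1 a3@(2,3):0 a4@(1,0):1 a5@(3,2):1
t=6: a0@(1,2):0 a1@(2,1):1 a2@(3,0):0 a3@(2,3):1 a4@(1,0):0 a5@(3,2):0
t=7: a0@(1,2):1 a1@(2,1):0 a2@(3,0):1 a3@(2,3):0 a4@(1,0):1 a5@(3,2):1
t=8: a0@(1,2):0 a1@(2,1):1 a2@(3,0):0 a3@(2,3):1 a4@(1,0):0 a5@(3,2):0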